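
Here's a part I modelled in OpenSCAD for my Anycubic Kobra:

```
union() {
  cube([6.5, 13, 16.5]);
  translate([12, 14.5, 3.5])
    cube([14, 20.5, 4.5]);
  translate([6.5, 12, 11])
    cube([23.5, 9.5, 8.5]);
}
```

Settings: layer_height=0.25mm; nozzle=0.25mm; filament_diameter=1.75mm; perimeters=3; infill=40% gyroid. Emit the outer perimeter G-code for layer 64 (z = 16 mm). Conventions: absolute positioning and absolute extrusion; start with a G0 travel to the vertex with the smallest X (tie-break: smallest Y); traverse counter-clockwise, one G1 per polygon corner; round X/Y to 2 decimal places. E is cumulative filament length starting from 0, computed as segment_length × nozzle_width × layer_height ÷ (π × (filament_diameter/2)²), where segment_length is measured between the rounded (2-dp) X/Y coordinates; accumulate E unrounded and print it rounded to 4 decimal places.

G0 X0.00 Y0.00 Z16.00
G1 X6.50 Y0.00 E0.1689
G1 X6.50 Y12.00 E0.4807
G1 X30.00 Y12.00 E1.0913
G1 X30.00 Y21.50 E1.3382
G1 X6.50 Y21.50 E1.9488
G1 X6.50 Y13.00 E2.1697
G1 X0.00 Y13.00 E2.3386
G1 X0.00 Y0.00 E2.6764

At z = 16 mm: the cube (footprint 6.5×13) is included at this height; the cube at (12, 14.5) is absent (z outside [3.5, 8]); the cube at (6.5, 12) is present — its section is the full 23.5×9.5 rectangle; Merging all regions: the 2 present regions share edge segments without overlapping in area, so areas simply add but the touching pieces fuse into one outline (the shared edge portions become interior and drop out of the boundary) — 1 connected region. The outline is a single polygon with 8 vertices. Extrusion per mm of travel: 0.25 × 0.25 / (π × 0.875²) = 0.025984. Accumulating E over each segment gives final E = 2.6764.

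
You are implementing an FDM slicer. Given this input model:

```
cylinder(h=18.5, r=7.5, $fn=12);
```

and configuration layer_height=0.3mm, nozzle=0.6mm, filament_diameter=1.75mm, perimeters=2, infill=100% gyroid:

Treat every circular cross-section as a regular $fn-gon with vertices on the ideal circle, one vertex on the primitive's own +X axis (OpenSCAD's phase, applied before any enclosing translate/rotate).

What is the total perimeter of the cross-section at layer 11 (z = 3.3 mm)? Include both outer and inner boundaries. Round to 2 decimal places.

At z = 3.3 mm: the cylinder: section is a regular 12-gon, circumradius r=7.5 (perimeter = 2·12·7.500·sin(180°/12) = 46.59 mm). Overall, the cross-section is a single solid region. Total boundary length (outer) = 46.59 mm.

46.59 mm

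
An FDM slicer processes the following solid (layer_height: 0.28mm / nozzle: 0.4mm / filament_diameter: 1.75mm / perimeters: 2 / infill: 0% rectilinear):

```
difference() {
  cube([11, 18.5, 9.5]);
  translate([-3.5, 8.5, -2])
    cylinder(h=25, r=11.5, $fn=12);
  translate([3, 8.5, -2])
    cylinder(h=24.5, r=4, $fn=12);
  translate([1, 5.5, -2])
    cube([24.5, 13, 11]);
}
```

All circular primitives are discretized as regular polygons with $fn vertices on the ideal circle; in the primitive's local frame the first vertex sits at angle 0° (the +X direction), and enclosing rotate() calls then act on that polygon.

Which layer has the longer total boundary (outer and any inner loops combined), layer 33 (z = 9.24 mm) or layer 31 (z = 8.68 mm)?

layer 33 (z = 9.24 mm)

Layer 33 (z = 9.24): the cube (footprint 11×18.5) is included at this height (perimeter 59.00 mm); the r=11.5 cylinder at (-3.5, 8.5) gives a regular 12-gon of circumradius 11.5 (constant along its height) (perimeter = 2·12·11.500·sin(180°/12) = 71.43 mm); the cylinder at (3, 8.5): section is a regular 12-gon, circumradius r=4 (perimeter = 2·12·4.000·sin(180°/12) = 24.85 mm); the cube at (1, 5.5) is absent (z outside [-2, 9]); Taking the first minus the rest: starting from the 11×18.5 cube, the r=11.5 cylinder at (-3.5, 8.5) partially overlaps it — only the 115.54 mm² overlap (of its 396.75 mm²) is removed, clipping the outline; the r=4 cylinder at (3, 8.5) misses the remaining region (no effect) — boundary = 56.60 mm. So its perimeter = 56.60 mm. Layer 31 (z = 8.68): the cube (footprint 11×18.5) is included at this height (perimeter 59.00 mm); the r=11.5 cylinder at (-3.5, 8.5) gives a regular 12-gon of circumradius 11.5 (constant along its height) (perimeter = 2·12·11.500·sin(180°/12) = 71.43 mm); the r=4 cylinder at (3, 8.5) gives a regular 12-gon of circumradius 4 (constant along its height) (perimeter = 2·12·4.000·sin(180°/12) = 24.85 mm); the cube at (1, 5.5) (footprint 24.5×13) is included at this height (perimeter 75.00 mm); Subtracting the remaining from the first: starting from the 11×18.5 cube, the r=11.5 cylinder at (-3.5, 8.5) partially overlaps it — only the 115.54 mm² overlap (of its 396.75 mm²) is removed, clipping the outline; the r=4 cylinder at (3, 8.5) misses the remaining region (no effect); the 24.5×13 cube at (1, 5.5) partially overlaps it — only the 60.22 mm² overlap (of its 318.50 mm²) is removed, clipping the outline — boundary = 23.33 mm. So its perimeter = 23.33 mm. Layer 33 is larger (56.60 vs 23.33 mm).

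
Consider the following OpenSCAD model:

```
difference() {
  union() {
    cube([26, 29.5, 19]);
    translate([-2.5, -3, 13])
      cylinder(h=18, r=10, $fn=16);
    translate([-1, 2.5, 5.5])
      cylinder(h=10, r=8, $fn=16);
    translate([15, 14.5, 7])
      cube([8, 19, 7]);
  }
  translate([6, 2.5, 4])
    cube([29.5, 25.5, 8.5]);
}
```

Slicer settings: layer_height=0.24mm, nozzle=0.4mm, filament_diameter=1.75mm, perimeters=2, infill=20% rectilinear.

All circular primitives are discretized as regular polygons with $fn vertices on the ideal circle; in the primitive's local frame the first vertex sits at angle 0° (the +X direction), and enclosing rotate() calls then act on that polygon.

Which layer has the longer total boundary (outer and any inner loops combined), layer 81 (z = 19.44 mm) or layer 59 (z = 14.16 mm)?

Layer 81 (z = 19.44): the cube is absent (z outside [0, 19]); the cylinder at (-2.5, -3): section is a regular 16-gon, circumradius r=10 (perimeter = 2·16·10.000·sin(180°/16) = 62.43 mm); the cylinder at (-1, 2.5) is absent (z outside [5.5, 15.5]); the cube at (15, 14.5) does not reach this height (z outside [7, 14]); Merging all regions: only the r=10 cylinder at (-2.5, -3) is present, so the union is just that shape — boundary = 62.43 mm; the cube at (6, 2.5) is absent (z outside [4, 12.5]); Taking the first minus the rest: none of the subtracted shapes is present at this height, so the result so far is unchanged — boundary = 62.43 mm. So its perimeter = 62.43 mm. Layer 59 (z = 14.16): the cube is present — its section is the full 26×29.5 rectangle (perimeter 111.00 mm); the cylinder at (-2.5, -3): section is a regular 16-gon, circumradius r=10 (perimeter = 2·16·10.000·sin(180°/16) = 62.43 mm); the r=8 cylinder at (-1, 2.5) contributes a regular 16-gon of circumradius 8 (perimeter = 2·16·8.000·sin(180°/16) = 49.94 mm); the cube at (15, 14.5) does not reach this height (z outside [7, 14]); Taking the union: the regions partially overlap (shared area 203.17 mm²), so the edge portions inside another operand are dropped and the merged outline is re-measured after clipping — boundary = 148.31 mm; the cube at (6, 2.5) is absent (z outside [4, 12.5]); After the difference (first − rest): none of the subtracted shapes is present at this height, so the result so far is unchanged — boundary = 148.31 mm. So its perimeter = 148.31 mm. Layer 59 is larger (148.31 vs 62.43 mm).

layer 59 (z = 14.16 mm)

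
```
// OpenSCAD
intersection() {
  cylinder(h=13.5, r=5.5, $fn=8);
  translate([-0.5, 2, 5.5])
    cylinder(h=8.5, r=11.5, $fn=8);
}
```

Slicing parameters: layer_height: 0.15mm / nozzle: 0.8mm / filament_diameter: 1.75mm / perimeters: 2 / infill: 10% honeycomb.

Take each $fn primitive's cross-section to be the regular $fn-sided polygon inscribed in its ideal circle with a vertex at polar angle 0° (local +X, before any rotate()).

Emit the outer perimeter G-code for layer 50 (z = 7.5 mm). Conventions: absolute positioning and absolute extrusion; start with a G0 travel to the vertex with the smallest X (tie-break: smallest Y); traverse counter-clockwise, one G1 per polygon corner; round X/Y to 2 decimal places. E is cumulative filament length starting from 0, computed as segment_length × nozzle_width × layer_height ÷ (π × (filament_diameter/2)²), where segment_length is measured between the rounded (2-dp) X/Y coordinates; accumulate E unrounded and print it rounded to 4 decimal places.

At z = 7.5 mm: the cylinder: section is a regular 8-gon, circumradius r=5.5; the r=11.5 cylinder at (-0.5, 2) contributes a regular 8-gon of circumradius 11.5; Keeping only the common overlap: the r=5.5 cylinder lies inside the r=11.5 cylinder at (-0.5, 2), so it is kept whole — 1 connected region. The outline is a single polygon with 8 vertices. Extrusion per mm of travel: 0.8 × 0.15 / (π × 0.875²) = 0.049890. Accumulating E over each segment gives final E = 1.6803.

G0 X-5.50 Y0.00 Z7.50
G1 X-3.89 Y-3.89 E0.2100
G1 X0.00 Y-5.50 E0.4201
G1 X3.89 Y-3.89 E0.6301
G1 X5.50 Y0.00 E0.8402
G1 X3.89 Y3.89 E1.0502
G1 X0.00 Y5.50 E1.2602
G1 X-3.89 Y3.89 E1.4703
G1 X-5.50 Y0.00 E1.6803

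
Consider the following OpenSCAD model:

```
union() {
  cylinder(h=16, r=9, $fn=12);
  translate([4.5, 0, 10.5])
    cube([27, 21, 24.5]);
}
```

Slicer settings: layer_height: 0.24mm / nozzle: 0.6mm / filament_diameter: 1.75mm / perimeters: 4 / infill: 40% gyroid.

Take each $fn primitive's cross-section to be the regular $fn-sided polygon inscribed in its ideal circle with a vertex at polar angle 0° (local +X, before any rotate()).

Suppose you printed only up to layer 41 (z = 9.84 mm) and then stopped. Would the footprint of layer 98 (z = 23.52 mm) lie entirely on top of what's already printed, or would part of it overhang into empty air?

Compare the two slices. At z = 9.84: the r=9 cylinder contributes a regular 12-gon of circumradius 9 (area = (12/2)·9.000²·sin(360°/12) = 243.00 mm²); the cube at (4.5, 0) is absent (z outside [10.5, 35]); Merging all regions: only the r=9 cylinder is present, so the union is just that shape — area = 243.00 mm². At z = 23.52: the cylinder is absent (z outside [0, 16]); the 27×21 cube at (4.5, 0) contributes its full rectangle (area 567.00 mm²); Combining (union): only the 27×21 cube at (4.5, 0) is present, so the union is just that shape — area = 567.00 mm². Checking containment: at z = 23.52 the cross-section extends beyond the z = 9.84 cross-section by about 544.04 mm².

part overhangs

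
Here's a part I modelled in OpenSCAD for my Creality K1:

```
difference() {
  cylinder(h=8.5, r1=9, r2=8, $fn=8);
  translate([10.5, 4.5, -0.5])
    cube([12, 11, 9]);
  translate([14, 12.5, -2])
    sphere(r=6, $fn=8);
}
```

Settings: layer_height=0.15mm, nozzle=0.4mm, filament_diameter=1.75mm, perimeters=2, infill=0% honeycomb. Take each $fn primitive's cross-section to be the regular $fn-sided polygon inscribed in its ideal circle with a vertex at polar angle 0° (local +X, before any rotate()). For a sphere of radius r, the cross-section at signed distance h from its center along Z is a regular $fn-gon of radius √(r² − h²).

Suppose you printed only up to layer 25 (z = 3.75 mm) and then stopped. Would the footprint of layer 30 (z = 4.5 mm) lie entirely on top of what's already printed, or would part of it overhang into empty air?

entirely on top

Compare the two slices. At z = 3.75: the cone: at t=0.441 of its height the radius interpolates to r₁+(r₂−r₁)t = 8.559, giving a regular 8-gon of that circumradius (area = (8/2)·8.559²·sin(360°/8) = 207.19 mm²); the cube at (10.5, 4.5) is present — its section is the full 12×11 rectangle (area 132.00 mm²); the sphere at (14, 12.5): section is a regular 8-gon, circumradius = √(r²−h²) = √(6²−5.75²) = 1.714 (area = (8/2)·1.714²·sin(360°/8) = 8.31 mm²); After the difference (first − rest): starting from the cone (207.19 mm²), the 12×11 cube at (10.5, 4.5) misses the remaining region (no effect); the r=6 sphere at (14, 12.5) misses the remaining region (no effect) — area = 207.19 mm². At z = 4.5: the cone: at t=0.529 of its height the radius interpolates to r₁+(r₂−r₁)t = 8.471, giving a regular 8-gon of that circumradius (area = (8/2)·8.471²·sin(360°/8) = 202.94 mm²); the cube at (10.5, 4.5) is present — its section is the full 12×11 rectangle (area 132.00 mm²); the sphere at (14, 12.5) does not reach this height (|z−center|=6.500 > r=6); Taking the first minus the rest: starting from the cone (202.94 mm²), the 12×11 cube at (10.5, 4.5) misses the remaining region (no effect) — area = 202.94 mm². Checking containment: the cross-section at z = 4.5 is a subset of the cross-section at z = 3.75.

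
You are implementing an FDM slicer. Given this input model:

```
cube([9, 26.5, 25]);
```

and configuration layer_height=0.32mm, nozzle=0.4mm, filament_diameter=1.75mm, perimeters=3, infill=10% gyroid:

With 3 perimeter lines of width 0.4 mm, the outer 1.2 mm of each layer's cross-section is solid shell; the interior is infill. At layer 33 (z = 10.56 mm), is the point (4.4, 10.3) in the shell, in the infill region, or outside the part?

At z = 10.56 mm: the cube (footprint 9×26.5) is included at this height. Overall, the cross-section is a single solid region. The nearest boundary edge runs (0.00, 26.50)→(0.00, 0.00); distance from the point to it = 4.40 mm. The point is inside the cross-section and 4.40 mm from the nearest boundary — more than the 1.2 mm shell width (3 × 0.4), so it's in the infill interior.

infill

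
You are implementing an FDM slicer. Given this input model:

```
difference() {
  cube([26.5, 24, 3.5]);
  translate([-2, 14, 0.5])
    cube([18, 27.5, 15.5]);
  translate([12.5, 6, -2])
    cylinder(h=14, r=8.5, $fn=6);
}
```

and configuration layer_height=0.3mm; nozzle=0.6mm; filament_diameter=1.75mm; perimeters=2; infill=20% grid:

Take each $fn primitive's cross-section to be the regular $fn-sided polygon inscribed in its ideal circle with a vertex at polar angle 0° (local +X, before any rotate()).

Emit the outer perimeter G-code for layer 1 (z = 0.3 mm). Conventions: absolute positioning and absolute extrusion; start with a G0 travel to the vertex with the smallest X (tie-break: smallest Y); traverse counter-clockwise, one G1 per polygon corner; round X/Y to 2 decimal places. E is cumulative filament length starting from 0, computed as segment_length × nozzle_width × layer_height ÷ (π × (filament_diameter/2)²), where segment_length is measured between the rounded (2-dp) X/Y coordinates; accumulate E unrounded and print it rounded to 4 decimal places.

G0 X0.00 Y0.00 Z0.30
G1 X7.46 Y0.00 E0.5583
G1 X4.00 Y6.00 E1.0766
G1 X8.25 Y13.36 E1.7126
G1 X16.75 Y13.36 E2.3487
G1 X21.00 Y6.00 E2.9847
G1 X17.54 Y0.00 E3.5031
G1 X26.50 Y0.00 E4.1736
G1 X26.50 Y24.00 E5.9696
G1 X0.00 Y24.00 E7.9528
G1 X0.00 Y0.00 E9.7488

At z = 0.3 mm: the cube is present — its section is the full 26.5×24 rectangle; the cube at (-2, 14) is absent (z outside [0.5, 16]); the r=8.5 cylinder at (12.5, 6) contributes a regular 6-gon of circumradius 8.5; Subtracting the remaining from the first: starting from the 26.5×24 cube, the r=8.5 cylinder at (12.5, 6) partially overlaps it — only the 175.07 mm² overlap (of its 187.71 mm²) is removed, clipping the outline — 1 connected region. The outline is a single polygon with 10 vertices. Extrusion per mm of travel: 0.6 × 0.3 / (π × 0.875²) = 0.074835. Accumulating E over each segment gives final E = 9.7488.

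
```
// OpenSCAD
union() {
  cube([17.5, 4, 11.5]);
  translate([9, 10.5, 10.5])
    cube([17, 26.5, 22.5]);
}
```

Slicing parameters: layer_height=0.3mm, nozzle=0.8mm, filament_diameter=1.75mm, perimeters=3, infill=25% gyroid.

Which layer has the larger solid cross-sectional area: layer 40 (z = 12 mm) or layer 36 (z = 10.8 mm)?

Layer 40 (z = 12): the cube does not reach this height (z outside [0, 11.5]); the cube at (9, 10.5) is present — its section is the full 17×26.5 rectangle (area 450.50 mm²); Combining (union): only the 17×26.5 cube at (9, 10.5) is present, so the union is just that shape — area = 450.50 mm². So its area = 450.50 mm². Layer 36 (z = 10.8): the cube is present — its section is the full 17.5×4 rectangle (area 70.00 mm²); the cube at (9, 10.5) (footprint 17×26.5) is included at this height (area 450.50 mm²); Merging all regions: the 2 present regions are separate (no shared area or edge), so areas and boundary lengths simply add and each stays a separate island — area = 520.50 mm². So its area = 520.50 mm². Layer 36 is larger (520.50 vs 450.50 mm²).

layer 36 (z = 10.8 mm)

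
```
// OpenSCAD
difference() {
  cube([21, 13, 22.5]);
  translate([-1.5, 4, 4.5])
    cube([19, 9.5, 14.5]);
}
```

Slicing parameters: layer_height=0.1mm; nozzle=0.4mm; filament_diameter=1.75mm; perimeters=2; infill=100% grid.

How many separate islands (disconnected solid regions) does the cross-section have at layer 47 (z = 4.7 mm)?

1

At z = 4.7 mm: the cube (footprint 21×13) is included at this height; the cube at (-1.5, 4) (footprint 19×9.5) is included at this height; Subtracting the remaining from the first: starting from the 21×13 cube, the 19×9.5 cube at (-1.5, 4) partially overlaps it — only the 157.50 mm² overlap (of its 180.50 mm²) is removed, clipping the outline — 1 connected region. Overall, the cross-section is a single solid region. Island count = 1.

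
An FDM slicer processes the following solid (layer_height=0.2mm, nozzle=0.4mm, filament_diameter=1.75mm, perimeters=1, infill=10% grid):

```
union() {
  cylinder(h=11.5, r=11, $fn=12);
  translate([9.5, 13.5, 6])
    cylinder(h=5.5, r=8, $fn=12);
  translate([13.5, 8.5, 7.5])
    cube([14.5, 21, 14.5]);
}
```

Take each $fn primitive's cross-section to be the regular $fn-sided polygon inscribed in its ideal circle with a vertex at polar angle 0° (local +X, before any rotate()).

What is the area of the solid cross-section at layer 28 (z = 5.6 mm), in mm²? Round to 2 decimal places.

At z = 5.6 mm: the r=11 cylinder contributes a regular 12-gon of circumradius 11 (area = (12/2)·11.000²·sin(360°/12) = 363.00 mm²); the cylinder at (9.5, 13.5) does not reach this height (z outside [6, 11.5]); the cube at (13.5, 8.5) does not reach this height (z outside [7.5, 22]); Combining (union): only the r=11 cylinder is present, so the union is just that shape — area = 363.00 mm². Overall, the cross-section is a single solid region. Net area = 363.00 mm².

363.00 mm²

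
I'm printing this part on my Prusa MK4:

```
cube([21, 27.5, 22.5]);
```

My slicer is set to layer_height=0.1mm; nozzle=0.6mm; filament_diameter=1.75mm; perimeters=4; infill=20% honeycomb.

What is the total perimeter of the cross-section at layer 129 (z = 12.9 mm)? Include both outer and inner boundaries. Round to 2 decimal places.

At z = 12.9 mm: the 21×27.5 cube contributes its full rectangle (perimeter 97.00 mm). Overall, the cross-section is a single solid region. Total boundary length (outer) = 97.00 mm.

97.00 mm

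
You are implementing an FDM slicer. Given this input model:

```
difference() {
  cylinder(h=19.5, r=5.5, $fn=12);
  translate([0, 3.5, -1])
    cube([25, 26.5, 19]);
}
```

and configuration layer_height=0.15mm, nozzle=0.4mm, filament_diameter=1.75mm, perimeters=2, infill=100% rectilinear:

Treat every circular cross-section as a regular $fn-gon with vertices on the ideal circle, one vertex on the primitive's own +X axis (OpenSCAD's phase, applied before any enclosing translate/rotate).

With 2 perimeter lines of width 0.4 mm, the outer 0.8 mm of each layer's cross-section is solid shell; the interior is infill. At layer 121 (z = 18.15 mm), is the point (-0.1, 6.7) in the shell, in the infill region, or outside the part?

At z = 18.15 mm: the r=5.5 cylinder contributes a regular 12-gon of circumradius 5.5; the cube at (0, 3.5) is not intersected at this z (z outside [-1, 18]); Taking the first minus the rest: none of the subtracted shapes is present at this height, so the r=5.5 cylinder is unchanged — 1 connected region. Overall, the cross-section is a single solid region. The nearest boundary edge runs (2.75, 4.76)→(0.00, 5.50); distance from the point to it = 1.20 mm. The point is not inside any of the regions above, so it lies outside the cross-section (1.20 mm from the nearest boundary).

outside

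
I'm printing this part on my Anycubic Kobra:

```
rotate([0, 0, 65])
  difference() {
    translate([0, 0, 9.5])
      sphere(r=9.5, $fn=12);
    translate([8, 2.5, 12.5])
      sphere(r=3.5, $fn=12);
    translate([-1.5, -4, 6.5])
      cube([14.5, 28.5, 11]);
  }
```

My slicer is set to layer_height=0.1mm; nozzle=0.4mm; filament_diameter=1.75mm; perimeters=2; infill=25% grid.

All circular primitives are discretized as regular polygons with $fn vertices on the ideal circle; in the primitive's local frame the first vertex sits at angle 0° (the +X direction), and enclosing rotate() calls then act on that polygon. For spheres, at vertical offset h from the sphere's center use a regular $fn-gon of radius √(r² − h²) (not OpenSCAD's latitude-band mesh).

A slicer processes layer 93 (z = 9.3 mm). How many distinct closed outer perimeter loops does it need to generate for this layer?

1

At z = 9.3 mm: the r=9.5 sphere contributes a regular 12-gon of circumradius √(9.5²−0.2²) = 9.498; the r=3.5 sphere at (8, 2.5) slices to a regular 12-gon of circumradius 1.418 (√(r²−h²) with h=3.2 from center); the cube at (-1.5, -4) (footprint 14.5×28.5) is included at this height; Subtracting the remaining from the first: starting from the r=9.5 sphere, the r=3.5 sphere at (8, 2.5) partially overlaps it — only the 5.10 mm² overlap (of its 6.03 mm²) is removed, clipping the outline; the 14.5×28.5 cube at (-1.5, -4) partially overlaps it — only the 118.35 mm² overlap (of its 413.25 mm²) is removed, clipping the outline — 1 connected region; (rotated 65° about Z; rotation is an isometry so areas/perimeters/island counts are preserved). The result has 1 disconnected region.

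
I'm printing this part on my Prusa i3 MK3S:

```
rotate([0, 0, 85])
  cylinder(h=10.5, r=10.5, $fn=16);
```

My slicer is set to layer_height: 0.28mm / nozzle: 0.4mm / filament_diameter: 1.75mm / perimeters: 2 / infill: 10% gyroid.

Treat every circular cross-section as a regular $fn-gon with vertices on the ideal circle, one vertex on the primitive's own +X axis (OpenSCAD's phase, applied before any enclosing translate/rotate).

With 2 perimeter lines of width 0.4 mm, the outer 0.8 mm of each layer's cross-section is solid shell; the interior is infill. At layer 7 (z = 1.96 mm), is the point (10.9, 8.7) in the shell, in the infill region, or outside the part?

At z = 1.96 mm: the r=10.5 cylinder gives a regular 16-gon of circumradius 10.5 (constant along its height); (whole slice rotated 85° about Z — lengths, areas and connectivity unchanged). Overall, the cross-section is a single solid region. Undo the 85° rotation: the query point maps to (9.617, -10.100) in the un-rotated model frame. The nearest boundary edge runs (4.02, -9.70)→(7.42, -7.42); distance from the point to it = 3.46 mm. The point is not inside any of the regions above, so it lies outside the cross-section (3.46 mm from the nearest boundary).

outside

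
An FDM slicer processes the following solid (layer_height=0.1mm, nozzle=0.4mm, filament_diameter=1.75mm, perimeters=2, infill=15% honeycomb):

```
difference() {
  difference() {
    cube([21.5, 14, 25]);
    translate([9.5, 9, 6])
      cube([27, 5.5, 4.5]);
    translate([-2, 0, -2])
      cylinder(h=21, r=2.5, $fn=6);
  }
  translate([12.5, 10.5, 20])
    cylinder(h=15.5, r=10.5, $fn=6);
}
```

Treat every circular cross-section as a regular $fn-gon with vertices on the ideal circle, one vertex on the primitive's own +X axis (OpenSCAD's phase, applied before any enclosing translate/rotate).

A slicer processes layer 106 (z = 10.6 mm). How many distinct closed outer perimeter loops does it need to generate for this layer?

1

At z = 10.6 mm: the cube is present — its section is the full 21.5×14 rectangle; the cube at (9.5, 9) is not intersected at this z (z outside [6, 10.5]); the r=2.5 cylinder at (-2, 0) gives a regular 6-gon of circumradius 2.5 (constant along its height); After the difference (first − rest): starting from the 21.5×14 cube, the r=2.5 cylinder at (-2, 0) partially overlaps it — only the 0.22 mm² overlap (of its 16.24 mm²) is removed, clipping the outline — 1 connected region; the cylinder at (12.5, 10.5) does not reach this height (z outside [20, 35.5]); After the difference (first − rest): none of the subtracted shapes is present at this height, so the result so far is unchanged — 1 connected region. The result has 1 disconnected region.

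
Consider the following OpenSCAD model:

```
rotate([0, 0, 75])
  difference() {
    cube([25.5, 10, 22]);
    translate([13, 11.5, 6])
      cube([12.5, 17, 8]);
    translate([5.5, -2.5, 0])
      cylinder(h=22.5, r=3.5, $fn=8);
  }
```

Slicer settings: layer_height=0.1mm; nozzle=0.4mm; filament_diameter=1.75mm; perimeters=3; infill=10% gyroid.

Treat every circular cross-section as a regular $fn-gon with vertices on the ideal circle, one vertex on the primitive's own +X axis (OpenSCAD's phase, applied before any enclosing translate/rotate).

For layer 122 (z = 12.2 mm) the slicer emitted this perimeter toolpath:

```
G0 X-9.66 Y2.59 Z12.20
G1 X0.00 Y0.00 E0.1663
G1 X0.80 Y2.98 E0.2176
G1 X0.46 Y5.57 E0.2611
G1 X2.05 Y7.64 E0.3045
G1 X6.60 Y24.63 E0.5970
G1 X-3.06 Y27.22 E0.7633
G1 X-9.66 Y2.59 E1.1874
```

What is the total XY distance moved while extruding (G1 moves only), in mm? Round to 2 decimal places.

71.40 mm

Sum the Euclidean lengths of each G1 segment: total = 71.40 mm.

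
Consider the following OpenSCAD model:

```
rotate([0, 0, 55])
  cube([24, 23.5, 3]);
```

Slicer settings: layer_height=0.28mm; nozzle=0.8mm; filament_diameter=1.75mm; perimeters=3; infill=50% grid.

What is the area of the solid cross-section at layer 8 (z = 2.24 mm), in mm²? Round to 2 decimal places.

At z = 2.24 mm: the 24×23.5 cube contributes its full rectangle (area 564.00 mm²); (rotated 55° about Z; rotation is an isometry so areas/perimeters/island counts are preserved). Overall, the cross-section is a single solid region. Net area = 564.00 mm².

564.00 mm²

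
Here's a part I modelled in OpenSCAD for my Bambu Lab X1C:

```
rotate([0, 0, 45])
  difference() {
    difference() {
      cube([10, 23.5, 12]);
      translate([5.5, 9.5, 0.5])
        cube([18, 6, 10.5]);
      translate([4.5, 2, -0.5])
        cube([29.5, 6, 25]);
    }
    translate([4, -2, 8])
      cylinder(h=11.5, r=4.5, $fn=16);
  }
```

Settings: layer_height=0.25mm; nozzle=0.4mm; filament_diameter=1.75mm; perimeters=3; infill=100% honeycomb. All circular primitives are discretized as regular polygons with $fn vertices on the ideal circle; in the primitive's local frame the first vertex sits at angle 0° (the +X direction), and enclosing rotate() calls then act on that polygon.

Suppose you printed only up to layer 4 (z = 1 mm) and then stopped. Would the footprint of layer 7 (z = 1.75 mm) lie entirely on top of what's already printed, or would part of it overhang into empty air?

entirely on top

Compare the two slices. At z = 1: the cube (footprint 10×23.5) is included at this height (area 235.00 mm²); the 18×6 cube at (5.5, 9.5) contributes its full rectangle (area 108.00 mm²); the 29.5×6 cube at (4.5, 2) contributes its full rectangle (area 177.00 mm²); Taking the first minus the rest: starting from the 10×23.5 cube (235.00 mm²), the 18×6 cube at (5.5, 9.5) partially overlaps it — only the 27.00 mm² overlap (of its 108.00 mm²) is removed, clipping the outline; the 29.5×6 cube at (4.5, 2) partially overlaps it — only the 33.00 mm² overlap (of its 177.00 mm²) is removed, clipping the outline — area = 175.00 mm²; the cylinder at (4, -2) does not reach this height (z outside [8, 19.5]); Subtracting the remaining from the first: none of the subtracted shapes is present at this height, so that combined region is unchanged — area = 175.00 mm²; (rotated 45° about Z; rotation is an isometry so areas/perimeters/island counts are preserved). At z = 1.75: the cube is present — its section is the full 10×23.5 rectangle (area 235.00 mm²); the cube at (5.5, 9.5) is present — its section is the full 18×6 rectangle (area 108.00 mm²); the 29.5×6 cube at (4.5, 2) contributes its full rectangle (area 177.00 mm²); After the difference (first − rest): starting from the 10×23.5 cube (235.00 mm²), the 18×6 cube at (5.5, 9.5) partially overlaps it — only the 27.00 mm² overlap (of its 108.00 mm²) is removed, clipping the outline; the 29.5×6 cube at (4.5, 2) partially overlaps it — only the 33.00 mm² overlap (of its 177.00 mm²) is removed, clipping the outline — area = 175.00 mm²; the cylinder at (4, -2) is absent (z outside [8, 19.5]); After the difference (first − rest): none of the subtracted shapes is present at this height, so the result so far is unchanged — area = 175.00 mm²; (rotated 45° about Z; rotation is an isometry so areas/perimeters/island counts are preserved). Checking containment: the cross-section at z = 1.75 is a subset of the cross-section at z = 1.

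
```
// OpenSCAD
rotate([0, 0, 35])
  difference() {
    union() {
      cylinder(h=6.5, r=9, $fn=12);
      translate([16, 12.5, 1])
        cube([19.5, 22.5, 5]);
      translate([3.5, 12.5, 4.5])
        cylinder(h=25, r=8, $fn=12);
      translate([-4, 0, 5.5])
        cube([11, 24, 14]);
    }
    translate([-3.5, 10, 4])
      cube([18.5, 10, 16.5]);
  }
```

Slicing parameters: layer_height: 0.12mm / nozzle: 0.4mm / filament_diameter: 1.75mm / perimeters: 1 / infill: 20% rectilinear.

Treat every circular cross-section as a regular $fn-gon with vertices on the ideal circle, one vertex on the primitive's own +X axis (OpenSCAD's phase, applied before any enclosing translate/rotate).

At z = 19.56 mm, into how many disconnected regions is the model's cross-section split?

2

At z = 19.56 mm: the cylinder does not reach this height (z outside [0, 6.5]); the cube at (16, 12.5) is absent (z outside [1, 6]); the r=8 cylinder at (3.5, 12.5) gives a regular 12-gon of circumradius 8 (constant along its height); the cube at (-4, 0) does not reach this height (z outside [5.5, 19.5]); Merging all regions: only the r=8 cylinder at (3.5, 12.5) is present, so the union is just that shape — 1 connected region; the 18.5×10 cube at (-3.5, 10) contributes its full rectangle; After the difference (first − rest): starting from the result so far, the 18.5×10 cube at (-3.5, 10) partially overlaps it — only the 129.86 mm² overlap (of its 185.00 mm²) is removed, clipping the outline — 2 connected regions; (rotated 35° about Z; rotation is an isometry so areas/perimeters/island counts are preserved). The result has 2 disconnected regions.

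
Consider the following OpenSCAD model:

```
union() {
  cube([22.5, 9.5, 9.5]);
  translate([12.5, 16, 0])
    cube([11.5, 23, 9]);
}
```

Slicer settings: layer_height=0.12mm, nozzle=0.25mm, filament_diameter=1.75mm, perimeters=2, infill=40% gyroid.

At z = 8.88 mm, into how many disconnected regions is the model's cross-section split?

At z = 8.88 mm: the cube is present — its section is the full 22.5×9.5 rectangle; the cube at (12.5, 16) (footprint 11.5×23) is included at this height; Combining (union): the 2 present regions are separate (no shared area or edge), so areas and boundary lengths simply add and each stays a separate island — 2 connected regions. The result has 2 disconnected regions.

2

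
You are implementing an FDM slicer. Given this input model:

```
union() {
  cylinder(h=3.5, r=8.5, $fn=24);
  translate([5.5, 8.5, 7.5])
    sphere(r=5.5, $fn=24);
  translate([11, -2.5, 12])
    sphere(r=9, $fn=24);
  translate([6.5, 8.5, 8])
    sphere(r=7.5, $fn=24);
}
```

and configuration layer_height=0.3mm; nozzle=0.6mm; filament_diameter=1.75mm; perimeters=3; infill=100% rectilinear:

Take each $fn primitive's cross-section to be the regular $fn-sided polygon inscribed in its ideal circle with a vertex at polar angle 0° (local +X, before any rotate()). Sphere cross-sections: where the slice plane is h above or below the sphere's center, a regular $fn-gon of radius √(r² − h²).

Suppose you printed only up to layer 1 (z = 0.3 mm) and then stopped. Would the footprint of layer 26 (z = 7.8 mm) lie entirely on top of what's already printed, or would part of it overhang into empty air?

Compare the two slices. At z = 0.3: the cylinder: section is a regular 24-gon, circumradius r=8.5 (area = (24/2)·8.500²·sin(360°/24) = 224.40 mm²); the sphere at (5.5, 8.5) is absent (|z−center|=7.200 > r=5.5); the sphere at (11, -2.5) does not reach this height (|z−center|=11.700 > r=9); the sphere at (6.5, 8.5) is not intersected at this z (|z−center|=7.700 > r=7.5); Merging all regions: only the r=8.5 cylinder is present, so the union is just that shape — area = 224.40 mm². At z = 7.8: the cylinder is not intersected at this z (z outside [0, 3.5]); the r=5.5 sphere at (5.5, 8.5) contributes a regular 24-gon of circumradius √(5.5²−0.3²) = 5.492 (area = (24/2)·5.492²·sin(360°/24) = 93.67 mm²); the r=9 sphere at (11, -2.5) contributes a regular 24-gon of circumradius √(9²−4.2²) = 7.960 (area = (24/2)·7.960²·sin(360°/24) = 196.79 mm²); the sphere at (6.5, 8.5): section is a regular 24-gon, circumradius = √(r²−h²) = √(7.5²−0.2²) = 7.497 (area = (24/2)·7.497²·sin(360°/24) = 174.58 mm²); Merging all regions: the regions partially overlap — summed areas 465.04 mm² minus the doubly-counted overlap 116.88 mm² gives 348.15 mm² — area = 348.15 mm². Checking containment: at z = 7.8 the cross-section extends beyond the z = 0.3 cross-section by about 272.97 mm².

part overhangs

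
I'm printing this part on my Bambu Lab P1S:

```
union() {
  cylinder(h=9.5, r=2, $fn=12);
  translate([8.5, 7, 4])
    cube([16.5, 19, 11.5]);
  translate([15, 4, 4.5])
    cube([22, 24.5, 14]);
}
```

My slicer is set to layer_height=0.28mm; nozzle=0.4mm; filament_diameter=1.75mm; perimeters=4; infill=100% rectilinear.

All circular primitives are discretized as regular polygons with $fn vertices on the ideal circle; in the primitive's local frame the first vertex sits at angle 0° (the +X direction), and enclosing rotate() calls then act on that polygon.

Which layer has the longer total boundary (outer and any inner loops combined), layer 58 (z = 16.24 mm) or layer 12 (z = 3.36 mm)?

layer 58 (z = 16.24 mm)

Layer 58 (z = 16.24): the cylinder is not intersected at this z (z outside [0, 9.5]); the cube at (8.5, 7) is absent (z outside [4, 15.5]); the cube at (15, 4) (footprint 22×24.5) is included at this height (perimeter 93.00 mm); Merging all regions: only the 22×24.5 cube at (15, 4) is present, so the union is just that shape — boundary = 93.00 mm. So its perimeter = 93.00 mm. Layer 12 (z = 3.36): the r=2 cylinder contributes a regular 12-gon of circumradius 2 (perimeter = 2·12·2.000·sin(180°/12) = 12.42 mm); the cube at (8.5, 7) is absent (z outside [4, 15.5]); the cube at (15, 4) is absent (z outside [4.5, 18.5]); Merging all regions: only the r=2 cylinder is present, so the union is just that shape — boundary = 12.42 mm. So its perimeter = 12.42 mm. Layer 58 is larger (93.00 vs 12.42 mm).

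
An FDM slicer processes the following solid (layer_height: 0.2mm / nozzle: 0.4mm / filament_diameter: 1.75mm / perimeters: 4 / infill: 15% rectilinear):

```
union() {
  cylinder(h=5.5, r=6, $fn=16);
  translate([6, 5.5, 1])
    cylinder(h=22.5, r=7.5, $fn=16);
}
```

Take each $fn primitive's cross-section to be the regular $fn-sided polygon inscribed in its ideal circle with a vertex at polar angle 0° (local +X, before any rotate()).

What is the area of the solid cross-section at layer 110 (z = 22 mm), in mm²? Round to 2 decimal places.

172.21 mm²

At z = 22 mm: the cylinder is not intersected at this z (z outside [0, 5.5]); the r=7.5 cylinder at (6, 5.5) contributes a regular 16-gon of circumradius 7.5 (area = (16/2)·7.500²·sin(360°/16) = 172.21 mm²); Taking the union: only the r=7.5 cylinder at (6, 5.5) is present, so the union is just that shape — area = 172.21 mm². Overall, the cross-section is a single solid region. Net area = 172.21 mm².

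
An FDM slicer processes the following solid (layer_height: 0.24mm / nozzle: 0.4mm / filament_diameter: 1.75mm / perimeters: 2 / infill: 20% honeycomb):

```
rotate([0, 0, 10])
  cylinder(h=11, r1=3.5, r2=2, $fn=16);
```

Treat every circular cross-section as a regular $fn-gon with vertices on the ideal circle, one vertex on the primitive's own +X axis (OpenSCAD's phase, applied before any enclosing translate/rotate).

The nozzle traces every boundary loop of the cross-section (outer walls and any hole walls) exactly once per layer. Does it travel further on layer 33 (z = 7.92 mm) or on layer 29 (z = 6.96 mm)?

layer 29 (z = 6.96 mm)

Layer 33 (z = 7.92): the cone: at t=0.720 of its height the radius interpolates to r₁+(r₂−r₁)t = 2.420, giving a regular 16-gon of that circumradius (perimeter = 2·16·2.420·sin(180°/16) = 15.11 mm); (whole slice rotated 10° about Z — lengths, areas and connectivity unchanged). So its perimeter = 15.11 mm. Layer 29 (z = 6.96): the cone contributes a regular 16-gon of circumradius 2.551 (interpolated between r1=3.5 and r2=2 at t=0.633) (perimeter = 2·16·2.551·sin(180°/16) = 15.93 mm); (rotated 10° about Z; rotation is an isometry so areas/perimeters/island counts are preserved). So its perimeter = 15.93 mm. Layer 29 is larger (15.93 vs 15.11 mm).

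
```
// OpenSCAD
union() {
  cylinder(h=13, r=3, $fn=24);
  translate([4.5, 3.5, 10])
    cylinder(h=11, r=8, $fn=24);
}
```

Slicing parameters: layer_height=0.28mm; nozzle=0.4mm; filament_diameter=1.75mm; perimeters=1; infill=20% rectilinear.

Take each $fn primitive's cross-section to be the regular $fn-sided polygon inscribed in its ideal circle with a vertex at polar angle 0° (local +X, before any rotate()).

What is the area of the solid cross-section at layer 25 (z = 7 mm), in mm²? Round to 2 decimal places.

At z = 7 mm: the cylinder: section is a regular 24-gon, circumradius r=3 (area = (24/2)·3.000²·sin(360°/24) = 27.95 mm²); the cylinder at (4.5, 3.5) is not intersected at this z (z outside [10, 21]); Merging all regions: only the r=3 cylinder is present, so the union is just that shape — area = 27.95 mm². Overall, the cross-section is a single solid region. Net area = 27.95 mm².

27.95 mm²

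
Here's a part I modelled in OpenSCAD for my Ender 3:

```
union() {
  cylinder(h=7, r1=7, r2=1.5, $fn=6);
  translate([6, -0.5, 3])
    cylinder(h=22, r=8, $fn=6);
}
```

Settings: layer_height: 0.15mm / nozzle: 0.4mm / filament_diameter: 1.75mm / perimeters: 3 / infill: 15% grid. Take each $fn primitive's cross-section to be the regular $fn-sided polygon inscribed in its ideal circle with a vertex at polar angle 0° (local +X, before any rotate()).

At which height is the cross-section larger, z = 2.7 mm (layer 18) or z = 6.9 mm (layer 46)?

layer 46 (z = 6.9 mm)

Layer 18 (z = 2.7): the cone (r1=7→r2=1.5) has section circumradius 4.879 here — a regular 6-gon (area = (6/2)·4.879²·sin(360°/6) = 61.84 mm²); the cylinder at (6, -0.5) is not intersected at this z (z outside [3, 25]); Taking the union: only the cone is present, so the union is just that shape — area = 61.84 mm². So its area = 61.84 mm². Layer 46 (z = 6.9): the cone contributes a regular 6-gon of circumradius 1.579 (interpolated between r1=7 and r2=1.5 at t=0.986) (area = (6/2)·1.579²·sin(360°/6) = 6.47 mm²); the cylinder at (6, -0.5): section is a regular 6-gon, circumradius r=8 (area = (6/2)·8.000²·sin(360°/6) = 166.28 mm²); Merging all regions: the cone lies entirely inside the r=8 cylinder at (6, -0.5), so the union is just the r=8 cylinder at (6, -0.5) — area = 166.28 mm². So its area = 166.28 mm². Layer 46 is larger (166.28 vs 61.84 mm²).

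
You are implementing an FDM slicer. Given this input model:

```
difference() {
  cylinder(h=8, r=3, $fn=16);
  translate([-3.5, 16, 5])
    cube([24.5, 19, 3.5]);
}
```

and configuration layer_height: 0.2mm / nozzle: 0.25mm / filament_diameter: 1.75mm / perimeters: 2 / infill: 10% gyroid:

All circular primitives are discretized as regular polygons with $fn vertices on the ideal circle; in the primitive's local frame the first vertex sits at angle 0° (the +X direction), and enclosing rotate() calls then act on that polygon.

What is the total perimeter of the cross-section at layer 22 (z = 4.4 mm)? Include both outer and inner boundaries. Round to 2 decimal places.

18.73 mm

At z = 4.4 mm: the r=3 cylinder gives a regular 16-gon of circumradius 3 (constant along its height) (perimeter = 2·16·3.000·sin(180°/16) = 18.73 mm); the cube at (-3.5, 16) does not reach this height (z outside [5, 8.5]); Taking the first minus the rest: none of the subtracted shapes is present at this height, so the r=3 cylinder is unchanged — boundary = 18.73 mm. Overall, the cross-section is a single solid region. Total boundary length (outer) = 18.73 mm.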